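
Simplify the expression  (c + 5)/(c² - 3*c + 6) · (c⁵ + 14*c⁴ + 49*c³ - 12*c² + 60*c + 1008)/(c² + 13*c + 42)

c² + 9*c + 20

Factor: c⁵ + 14*c⁴ + 49*c³ - 12*c² + 60*c + 1008 = (c + 6)·(c² - 3*c + 6)·(c + 7)·(c + 4);  c² + 13*c + 42 = (c + 6)·(c + 7)
Cancel the common factors (c² - 3*c + 6), (c + 6), (c + 7).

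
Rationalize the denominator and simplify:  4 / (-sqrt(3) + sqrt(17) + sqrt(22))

(-18*sqrt(3) - sqrt(22) + 4*sqrt(17) + sqrt(1122))/25

Group as (sqrt(17) + sqrt(22)) - sqrt(3); multiply by (sqrt(17) + sqrt(22)) + sqrt(3), then rationalise the remaining surd.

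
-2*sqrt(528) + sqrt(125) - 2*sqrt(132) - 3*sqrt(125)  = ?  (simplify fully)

-12*sqrt(33) - 10*sqrt(5)

2*sqrt(528) = 8*sqrt(33); sqrt(125) = 5*sqrt(5); 2*sqrt(132) = 4*sqrt(33); 3*sqrt(125) = 15*sqrt(5)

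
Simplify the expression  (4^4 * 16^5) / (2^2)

2^26

4^4 = 2^8; 16^5 = 2^20; 2^2 = 2^2
Combine exponents: 2^26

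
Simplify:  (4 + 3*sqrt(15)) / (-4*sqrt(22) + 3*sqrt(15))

(-12*sqrt(330) - 135 - 16*sqrt(22) - 12*sqrt(15))/217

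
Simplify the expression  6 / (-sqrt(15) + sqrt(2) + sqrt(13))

(6*sqrt(13) + 39*sqrt(2) + 3*sqrt(390))/26

Group as (sqrt(2) + sqrt(13)) - sqrt(15); multiply by (sqrt(2) + sqrt(13)) + sqrt(15), then rationalise the remaining surd.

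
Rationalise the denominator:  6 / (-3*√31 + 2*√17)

Multiply numerator and denominator by 2*√17 + 3*√31.
Denominator becomes -211; numerator becomes 12*√17 + 18*√31.

(-18*√31 - 12*√17)/211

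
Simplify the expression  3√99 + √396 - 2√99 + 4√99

21*√11

3√99 = 9*√11; √396 = 6*√11; 2√99 = 6*√11; 4√99 = 12*√11
Combine: (9 + 6 - 6 + 12)·√11 = 21*√11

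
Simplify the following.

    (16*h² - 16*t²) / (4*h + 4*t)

4*h - 4*t

Factor (4*h)^2 - (4*t)^2 and cancel (4*h + 4*t).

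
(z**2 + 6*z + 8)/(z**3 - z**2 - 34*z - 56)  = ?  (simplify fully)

Factor: z**2 + 6*z + 8 = (z + 2)*(z + 4);  z**3 - z**2 - 34*z - 56 = (z + 2)*(z - 7)*(z + 4)
Cancel the common factors (z + 4), (z + 2).

1/(z - 7)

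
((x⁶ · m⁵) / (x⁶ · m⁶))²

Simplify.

m^(-2)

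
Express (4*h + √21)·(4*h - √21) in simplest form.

Product of conjugates: (P+Q)(P-Q) = P^2 - Q^2.

16*h² - 21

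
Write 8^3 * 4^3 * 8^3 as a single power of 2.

2^24

8^3 = 2^9; 4^3 = 2^6; 8^3 = 2^9
Combine exponents: 2^24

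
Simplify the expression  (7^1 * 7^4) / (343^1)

7^1 = 7^1; 7^4 = 7^4; 343^1 = 7^3
Combine exponents: 7^2

7^2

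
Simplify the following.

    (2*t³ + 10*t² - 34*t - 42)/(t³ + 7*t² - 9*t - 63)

Factor: 2*t³ + 10*t² - 34*t - 42 = 2·(t + 1)·(t - 3)·(t + 7);  t³ + 7*t² - 9*t - 63 = (t - 3)·(t + 3)·(t + 7)
Cancel the common factors (t + 7), (t - 3).

(2*t + 2)/(t + 3)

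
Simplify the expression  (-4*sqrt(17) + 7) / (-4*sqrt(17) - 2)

(-18*sqrt(17) + 143)/134

Multiply numerator and denominator by -2 + 4*sqrt(17).
Denominator becomes -268; numerator becomes -286 + 36*sqrt(17).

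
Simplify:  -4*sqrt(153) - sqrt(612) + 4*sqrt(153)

4*sqrt(153) = 12*sqrt(17); sqrt(612) = 6*sqrt(17); 4*sqrt(153) = 12*sqrt(17)
Combine: (-12 - 6 + 12)·sqrt(17) = -6*sqrt(17)

-6*sqrt(17)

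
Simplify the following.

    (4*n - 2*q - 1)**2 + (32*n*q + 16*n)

(4*n + 2*q + 1)**2

Expand the square and combine the (32*n*q + 16*n) term.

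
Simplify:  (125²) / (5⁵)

5^1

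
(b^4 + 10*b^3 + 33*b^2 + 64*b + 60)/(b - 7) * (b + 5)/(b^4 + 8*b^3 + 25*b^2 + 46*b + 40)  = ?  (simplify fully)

Factor: b^4 + 10*b^3 + 33*b^2 + 64*b + 60 = (b^2 + 2*b + 5)*(b + 6)*(b + 2);  b^4 + 8*b^3 + 25*b^2 + 46*b + 40 = (b^2 + 2*b + 5)*(b + 4)*(b + 2)
Cancel the common factors (b^2 + 2*b + 5), (b + 2).

(b^2 + 11*b + 30)/(b^2 - 3*b - 28)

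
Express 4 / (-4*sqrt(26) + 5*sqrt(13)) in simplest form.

Multiply numerator and denominator by 5*sqrt(13) + 4*sqrt(26).
Denominator becomes -91; numerator becomes 20*sqrt(13) + 16*sqrt(26).

(-16*sqrt(26) - 20*sqrt(13))/91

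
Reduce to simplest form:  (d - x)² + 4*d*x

Expanding gives d² + 2*d*x + x², a perfect square.

(d + x)²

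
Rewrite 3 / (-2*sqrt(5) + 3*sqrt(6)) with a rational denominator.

Multiply numerator and denominator by 2*sqrt(5) + 3*sqrt(6).
Denominator becomes 34; numerator becomes 6*sqrt(5) + 9*sqrt(6).

(6*sqrt(5) + 9*sqrt(6))/34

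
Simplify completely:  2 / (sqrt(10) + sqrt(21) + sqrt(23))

Group as (sqrt(10) + sqrt(21)) + sqrt(23); multiply by (sqrt(10) + sqrt(21)) - sqrt(23), then rationalise the remaining surd.

(-sqrt(4830) + 4*sqrt(23) + 6*sqrt(21) + 17*sqrt(10))/194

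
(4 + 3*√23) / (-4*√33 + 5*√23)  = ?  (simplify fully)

(16*√33 + 20*√23 + 12*√759 + 345)/47

Multiply numerator and denominator by 4*√33 + 5*√23.
Denominator becomes 47; numerator becomes 16*√33 + 20*√23 + 12*√759 + 345.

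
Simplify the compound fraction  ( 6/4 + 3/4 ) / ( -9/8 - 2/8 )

Numerator: 6/4 + 3/4 = 9/4
Denominator: -9/8 - 2/8 = -11/8
Divide: (9/4) · (-8/11) = -18/11

-18/11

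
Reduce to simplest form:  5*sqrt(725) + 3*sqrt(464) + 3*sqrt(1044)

5*sqrt(725) = 25*sqrt(29); 3*sqrt(464) = 12*sqrt(29); 3*sqrt(1044) = 18*sqrt(29)
Combine: (25 + 12 + 18)·sqrt(29) = 55*sqrt(29)

55*sqrt(29)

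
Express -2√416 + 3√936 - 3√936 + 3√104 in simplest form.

2√416 = 8*√26; 3√936 = 18*√26; 3√936 = 18*√26; 3√104 = 6*√26
Combine: (-8 + 18 - 18 + 6)·√26 = -2*√26

-2*√26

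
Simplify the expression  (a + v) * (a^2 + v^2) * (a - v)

Pair the conjugate factors: (a+v)(a-v) = a^2 - v^2, then repeat with the next factor.

a^4 - v^4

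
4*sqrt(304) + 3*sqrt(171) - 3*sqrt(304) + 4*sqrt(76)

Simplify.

21*sqrt(19)

4*sqrt(304) = 16*sqrt(19); 3*sqrt(171) = 9*sqrt(19); 3*sqrt(304) = 12*sqrt(19); 4*sqrt(76) = 8*sqrt(19)
Combine: (16 + 9 - 12 + 8)·sqrt(19) = 21*sqrt(19)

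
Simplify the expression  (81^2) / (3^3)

3^5

81^2 = 3^8; 3^3 = 3^3
Combine exponents: 3^5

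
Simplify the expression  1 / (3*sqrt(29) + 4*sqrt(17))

(-3*sqrt(29) + 4*sqrt(17))/11

Multiply numerator and denominator by -4*sqrt(17) + 3*sqrt(29).
Denominator becomes -11; numerator becomes -4*sqrt(17) + 3*sqrt(29).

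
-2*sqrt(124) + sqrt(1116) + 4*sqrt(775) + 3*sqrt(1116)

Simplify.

2*sqrt(124) = 4*sqrt(31); sqrt(1116) = 6*sqrt(31); 4*sqrt(775) = 20*sqrt(31); 3*sqrt(1116) = 18*sqrt(31)
Combine: (-4 + 6 + 20 + 18)·sqrt(31) = 40*sqrt(31)

40*sqrt(31)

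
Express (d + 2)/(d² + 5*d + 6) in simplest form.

1/(d + 3)

Factor: d² + 5*d + 6 = (d + 2)·(d + 3)
Cancel the common factor (d + 2).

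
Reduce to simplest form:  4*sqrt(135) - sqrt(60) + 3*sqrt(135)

19*sqrt(15)

4*sqrt(135) = 12*sqrt(15); sqrt(60) = 2*sqrt(15); 3*sqrt(135) = 9*sqrt(15)
Combine: (12 - 2 + 9)·sqrt(15) = 19*sqrt(15)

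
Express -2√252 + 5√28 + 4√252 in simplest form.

22*√7

2√252 = 12*√7; 5√28 = 10*√7; 4√252 = 24*√7
Combine: (-12 + 10 + 24)·√7 = 22*√7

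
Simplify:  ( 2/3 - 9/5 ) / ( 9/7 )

-119/135

Numerator: 2/3 - 9/5 = -17/15
Denominator: 9/7 = 9/7
Divide: (-17/15) · (7/9) = -119/135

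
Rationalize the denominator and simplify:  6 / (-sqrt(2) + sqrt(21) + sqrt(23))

Group as (sqrt(21) + sqrt(23)) - sqrt(2); multiply by (sqrt(21) + sqrt(23)) + sqrt(2), then rationalise the remaining surd.

(-21*sqrt(2) + 2*sqrt(21) + sqrt(966))/14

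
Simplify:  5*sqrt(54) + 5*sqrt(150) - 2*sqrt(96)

32*sqrt(6)

5*sqrt(54) = 15*sqrt(6); 5*sqrt(150) = 25*sqrt(6); 2*sqrt(96) = 8*sqrt(6)
Combine: (15 + 25 - 8)·sqrt(6) = 32*sqrt(6)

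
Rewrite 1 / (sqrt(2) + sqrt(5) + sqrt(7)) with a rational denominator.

(-sqrt(70) + 2*sqrt(5) + 5*sqrt(2))/20

Group as (sqrt(5) + sqrt(7)) + sqrt(2); multiply by (sqrt(5) + sqrt(7)) - sqrt(2), then rationalise the remaining surd.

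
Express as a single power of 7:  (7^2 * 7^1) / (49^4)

7^2 = 7^2; 7^1 = 7^1; 49^4 = 7^8
Combine exponents: 7^(-5)

7^(-5)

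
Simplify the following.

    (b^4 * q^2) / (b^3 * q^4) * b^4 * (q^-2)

b^5/q^4

Quotient: b^1 * (q^-2)
Multiply by b^4 * (q^-2): add exponents.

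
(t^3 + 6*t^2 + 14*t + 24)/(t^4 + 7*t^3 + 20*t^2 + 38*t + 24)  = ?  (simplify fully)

Factor: t^3 + 6*t^2 + 14*t + 24 = (t^2 + 2*t + 6)*(t + 4);  t^4 + 7*t^3 + 20*t^2 + 38*t + 24 = (t + 4)*(t^2 + 2*t + 6)*(t + 1)
Cancel the common factors (t^2 + 2*t + 6), (t + 4).

1/(t + 1)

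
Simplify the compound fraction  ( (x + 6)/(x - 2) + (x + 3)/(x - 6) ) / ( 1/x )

Numerator: (x + 6)/(x - 2) + (x + 3)/(x - 6) = (2*x² + x - 42)/(x² - 8*x + 12)
Denominator: 1/x = 1/x
Divide: ((2*x² + x - 42)/(x² - 8*x + 12)) · (x) = (2*x³ + x² - 42*x)/(x² - 8*x + 12)

(2*x³ + x² - 42*x)/(x² - 8*x + 12)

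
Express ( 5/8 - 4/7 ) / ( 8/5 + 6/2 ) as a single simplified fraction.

15/1288

Numerator: 5/8 - 4/7 = 3/56
Denominator: 8/5 + 6/2 = 23/5
Divide: (3/56) · (5/23) = 15/1288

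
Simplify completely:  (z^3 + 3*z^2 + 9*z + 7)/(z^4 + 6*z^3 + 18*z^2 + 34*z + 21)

Factor: z^3 + 3*z^2 + 9*z + 7 = (z^2 + 2*z + 7)*(z + 1);  z^4 + 6*z^3 + 18*z^2 + 34*z + 21 = (z + 3)*(z^2 + 2*z + 7)*(z + 1)
Cancel the common factors (z^2 + 2*z + 7), (z + 1).

1/(z + 3)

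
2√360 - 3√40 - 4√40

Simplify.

-2*√10

2√360 = 12*√10; 3√40 = 6*√10; 4√40 = 8*√10
Combine: (12 - 6 - 8)·√10 = -2*√10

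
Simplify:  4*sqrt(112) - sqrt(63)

13*sqrt(7)

4*sqrt(112) = 16*sqrt(7); sqrt(63) = 3*sqrt(7)
Combine: (16 - 3)·sqrt(7) = 13*sqrt(7)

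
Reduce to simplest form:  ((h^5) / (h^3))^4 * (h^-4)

h^4

Inside the bracket: h^2
Raise to the power 4: h^8
Multiply by (h^-4): add exponents.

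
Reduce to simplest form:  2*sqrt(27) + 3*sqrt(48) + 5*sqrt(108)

48*sqrt(3)

2*sqrt(27) = 6*sqrt(3); 3*sqrt(48) = 12*sqrt(3); 5*sqrt(108) = 30*sqrt(3)
Combine: (6 + 12 + 30)·sqrt(3) = 48*sqrt(3)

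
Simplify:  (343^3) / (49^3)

7^3

343^3 = 7^9; 49^3 = 7^6
Combine exponents: 7^3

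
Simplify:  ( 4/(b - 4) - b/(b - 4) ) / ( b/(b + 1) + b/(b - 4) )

(-b^2 + 3*b + 4)/(2*b^2 - 3*b)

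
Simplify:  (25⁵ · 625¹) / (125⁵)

25⁵ = 5^10; 625¹ = 5^4; 125⁵ = 5^15
Combine exponents: 5^(-1)

5^(-1)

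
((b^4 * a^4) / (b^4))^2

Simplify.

a^8

Inside the bracket: a^4
Raise to the power 2: a^8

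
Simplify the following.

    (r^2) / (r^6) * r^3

Quotient: (r^-4)
Multiply by r^3: add exponents.

1/r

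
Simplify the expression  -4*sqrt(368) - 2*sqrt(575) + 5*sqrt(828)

4*sqrt(23)

4*sqrt(368) = 16*sqrt(23); 2*sqrt(575) = 10*sqrt(23); 5*sqrt(828) = 30*sqrt(23)
Combine: (-16 - 10 + 30)·sqrt(23) = 4*sqrt(23)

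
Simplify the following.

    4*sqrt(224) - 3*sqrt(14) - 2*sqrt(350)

4*sqrt(224) = 16*sqrt(14); 3*sqrt(14) = 3*sqrt(14); 2*sqrt(350) = 10*sqrt(14)
Combine: (16 - 3 - 10)·sqrt(14) = 3*sqrt(14)

3*sqrt(14)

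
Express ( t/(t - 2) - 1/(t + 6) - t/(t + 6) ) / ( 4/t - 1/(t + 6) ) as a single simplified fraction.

(7*t**2 + 2*t)/(3*t**2 + 18*t - 48)

Numerator: t/(t - 2) - 1/(t + 6) - t/(t + 6) = (7*t + 2)/(t**2 + 4*t - 12)
Denominator: 4/t - 1/(t + 6) = (3*t + 24)/(t**2 + 6*t)
Divide: ((7*t + 2)/(t**2 + 4*t - 12)) · ((t**2 + 6*t)/(3*t + 24)) = (7*t**2 + 2*t)/(3*t**2 + 18*t - 48)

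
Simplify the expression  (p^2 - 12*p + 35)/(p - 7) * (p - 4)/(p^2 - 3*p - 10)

(p - 4)/(p + 2)

Factor: p^2 - 12*p + 35 = (p - 5)*(p - 7);  p^2 - 3*p - 10 = (p - 5)*(p + 2)
Cancel the common factors (p - 5), (p - 7).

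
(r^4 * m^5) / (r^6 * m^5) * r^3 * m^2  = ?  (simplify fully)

Quotient: (r^-2)
Multiply by r^3 * m^2: add exponents.

m^2*r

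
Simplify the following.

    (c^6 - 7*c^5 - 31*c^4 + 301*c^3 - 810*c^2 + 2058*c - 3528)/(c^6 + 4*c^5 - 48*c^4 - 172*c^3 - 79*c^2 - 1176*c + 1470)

(c^2 - 7*c + 12)/(c^2 + 4*c - 5)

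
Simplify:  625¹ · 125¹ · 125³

625¹ = 5^4; 125¹ = 5^3; 125³ = 5^9
Combine exponents: 5^16

5^16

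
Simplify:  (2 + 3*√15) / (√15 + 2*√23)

(-45 - 2*√15 + 4*√23 + 6*√345)/77

Multiply numerator and denominator by -2*√23 + √15.
Denominator becomes -77; numerator becomes -6*√345 - 4*√23 + 2*√15 + 45.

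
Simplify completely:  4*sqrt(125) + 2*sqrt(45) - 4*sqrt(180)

2*sqrt(5)

4*sqrt(125) = 20*sqrt(5); 2*sqrt(45) = 6*sqrt(5); 4*sqrt(180) = 24*sqrt(5)
Combine: (20 + 6 - 24)·sqrt(5) = 2*sqrt(5)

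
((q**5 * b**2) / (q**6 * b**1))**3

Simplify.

b**3/q**3

Inside the bracket: (q**-1) * b**1
Raise to the power 3: (q**-3) * b**3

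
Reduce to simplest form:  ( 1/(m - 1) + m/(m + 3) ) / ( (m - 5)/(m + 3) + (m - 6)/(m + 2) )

Numerator: 1/(m - 1) + m/(m + 3) = (m² + 3)/(m² + 2*m - 3)
Denominator: (m - 5)/(m + 3) + (m - 6)/(m + 2) = (2*m² - 6*m - 28)/(m² + 5*m + 6)
Divide: ((m² + 3)/(m² + 2*m - 3)) · ((m² + 5*m + 6)/(2*m² - 6*m - 28)) = (m³ + 2*m² + 3*m + 6)/(2*m³ - 8*m² - 22*m + 28)

(m³ + 2*m² + 3*m + 6)/(2*m³ - 8*m² - 22*m + 28)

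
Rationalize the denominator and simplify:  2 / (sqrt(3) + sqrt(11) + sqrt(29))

Group as (sqrt(3) + sqrt(29)) + sqrt(11); multiply by (sqrt(3) + sqrt(29)) - sqrt(11), then rationalise the remaining surd.

(-42*sqrt(11) - 74*sqrt(3) + 4*sqrt(957) + 30*sqrt(29))/93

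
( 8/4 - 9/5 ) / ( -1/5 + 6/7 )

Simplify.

Numerator: 8/4 - 9/5 = 1/5
Denominator: -1/5 + 6/7 = 23/35
Divide: (1/5) · (35/23) = 7/23

7/23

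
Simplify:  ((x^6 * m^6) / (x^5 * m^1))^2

m^10*x^2

Inside the bracket: x^1 * m^5
Raise to the power 2: x^2 * m^10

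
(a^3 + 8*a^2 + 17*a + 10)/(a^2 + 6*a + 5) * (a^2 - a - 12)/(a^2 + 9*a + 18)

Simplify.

(a^2 - 2*a - 8)/(a + 6)

Factor: a^3 + 8*a^2 + 17*a + 10 = (a + 5)*(a + 2)*(a + 1);  a^2 + 6*a + 5 = (a + 1)*(a + 5);  a^2 - a - 12 = (a + 3)*(a - 4);  a^2 + 9*a + 18 = (a + 3)*(a + 6)
Cancel the common factors (a + 5), (a + 1), (a + 3).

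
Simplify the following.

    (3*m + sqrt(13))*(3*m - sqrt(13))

9*m**2 - 13

Product of conjugates: (P+Q)(P-Q) = P**2 - Q**2.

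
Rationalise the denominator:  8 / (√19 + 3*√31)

(-2*√19 + 6*√31)/65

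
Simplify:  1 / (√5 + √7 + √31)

(-29*√7 - 33*√5 + 2*√1085 + 19*√31)/221

Group as (√5 + √7) + √31; multiply by (√5 + √7) - √31, then rationalise the remaining surd.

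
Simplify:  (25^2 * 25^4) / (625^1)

5^8

25^2 = 5^4; 25^4 = 5^8; 625^1 = 5^4
Combine exponents: 5^8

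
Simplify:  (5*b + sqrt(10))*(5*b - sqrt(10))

Product of conjugates: (P+Q)(P-Q) = P**2 - Q**2.

25*b**2 - 10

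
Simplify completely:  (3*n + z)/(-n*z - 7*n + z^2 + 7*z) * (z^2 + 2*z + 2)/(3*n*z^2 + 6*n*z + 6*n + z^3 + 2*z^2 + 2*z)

Factor: -n*z - 7*n + z^2 + 7*z = (-n + z)*(z + 7);  3*n*z^2 + 6*n*z + 6*n + z^3 + 2*z^2 + 2*z = (z^2 + 2*z + 2)*(3*n + z)
Cancel the common factors (z^2 + 2*z + 2), (3*n + z).

1/(-n*z - 7*n + z^2 + 7*z)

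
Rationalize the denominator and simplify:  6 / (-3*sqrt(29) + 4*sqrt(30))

Multiply numerator and denominator by 3*sqrt(29) + 4*sqrt(30).
Denominator becomes 219; numerator becomes 18*sqrt(29) + 24*sqrt(30).

(6*sqrt(29) + 8*sqrt(30))/73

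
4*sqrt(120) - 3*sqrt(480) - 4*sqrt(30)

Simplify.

4*sqrt(120) = 8*sqrt(30); 3*sqrt(480) = 12*sqrt(30); 4*sqrt(30) = 4*sqrt(30)
Combine: (8 - 12 - 4)·sqrt(30) = -8*sqrt(30)

-8*sqrt(30)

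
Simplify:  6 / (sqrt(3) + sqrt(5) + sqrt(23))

Group as (sqrt(3) + sqrt(23)) + sqrt(5); multiply by (sqrt(3) + sqrt(23)) - sqrt(5), then rationalise the remaining surd.

(-42*sqrt(5) - 50*sqrt(3) + 4*sqrt(345) + 30*sqrt(23))/55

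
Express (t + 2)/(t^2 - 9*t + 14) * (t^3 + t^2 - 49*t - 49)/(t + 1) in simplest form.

Factor: t^2 - 9*t + 14 = (t - 2)*(t - 7);  t^3 + t^2 - 49*t - 49 = (t + 7)*(t - 7)*(t + 1)
Cancel the common factors (t - 7), (t + 1).

(t^2 + 9*t + 14)/(t - 2)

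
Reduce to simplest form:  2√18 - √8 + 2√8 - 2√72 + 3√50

11*√2

2√18 = 6*√2; √8 = 2*√2; 2√8 = 4*√2; 2√72 = 12*√2; 3√50 = 15*√2
Combine: (6 - 2 + 4 - 12 + 15)·√2 = 11*√2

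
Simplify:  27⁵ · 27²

3^21

27⁵ = 3^15; 27² = 3^6
Combine exponents: 3^21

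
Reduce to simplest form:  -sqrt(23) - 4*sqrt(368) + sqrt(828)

-11*sqrt(23)

sqrt(23) = sqrt(23); 4*sqrt(368) = 16*sqrt(23); sqrt(828) = 6*sqrt(23)
Combine: (-1 - 16 + 6)·sqrt(23) = -11*sqrt(23)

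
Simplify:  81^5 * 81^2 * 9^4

81^5 = 3^20; 81^2 = 3^8; 9^4 = 3^8
Combine exponents: 3^36

3^36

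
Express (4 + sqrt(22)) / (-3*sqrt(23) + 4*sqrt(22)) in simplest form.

(12*sqrt(23) + 3*sqrt(506) + 16*sqrt(22) + 88)/145

Multiply numerator and denominator by 3*sqrt(23) + 4*sqrt(22).
Denominator becomes 145; numerator becomes 12*sqrt(23) + 3*sqrt(506) + 16*sqrt(22) + 88.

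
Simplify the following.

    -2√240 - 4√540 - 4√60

-40*√15

2√240 = 8*√15; 4√540 = 24*√15; 4√60 = 8*√15
Combine: (-8 - 24 - 8)·√15 = -40*√15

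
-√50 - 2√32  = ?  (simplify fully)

√50 = 5*√2; 2√32 = 8*√2
Combine: (-5 - 8)·√2 = -13*√2

-13*√2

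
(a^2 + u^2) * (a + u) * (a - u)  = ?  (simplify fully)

Pair the conjugate factors: (a+u)(a-u) = a^2 - u^2, then repeat with the next factor.

a^4 - u^4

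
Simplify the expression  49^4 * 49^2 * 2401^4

7^28

49^4 = 7^8; 49^2 = 7^4; 2401^4 = 7^16
Combine exponents: 7^28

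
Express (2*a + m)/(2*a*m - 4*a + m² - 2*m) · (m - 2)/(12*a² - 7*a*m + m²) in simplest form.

1/(12*a² - 7*a*m + m²)

Factor: 2*a*m - 4*a + m² - 2*m = (2*a + m)·(m - 2);  12*a² - 7*a*m + m² = (-4*a + m)·(-3*a + m)
Cancel the common factors (2*a + m), (m - 2).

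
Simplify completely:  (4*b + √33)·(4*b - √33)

16*b² - 33

Product of conjugates: (P+Q)(P-Q) = P^2 - Q^2.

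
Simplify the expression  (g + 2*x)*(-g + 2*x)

Difference of squares with P = 2*x, Q = g.

-g**2 + 4*x**2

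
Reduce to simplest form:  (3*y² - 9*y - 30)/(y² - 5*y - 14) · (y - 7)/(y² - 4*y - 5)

3/(y + 1)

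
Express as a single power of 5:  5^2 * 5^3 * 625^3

5^17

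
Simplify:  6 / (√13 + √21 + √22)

(-√6006 + 6*√22 + 7*√21 + 15*√13)/79

Group as (√13 + √22) + √21; multiply by (√13 + √22) - √21, then rationalise the remaining surd.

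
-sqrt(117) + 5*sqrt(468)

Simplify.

sqrt(117) = 3*sqrt(13); 5*sqrt(468) = 30*sqrt(13)
Combine: (-3 + 30)·sqrt(13) = 27*sqrt(13)

27*sqrt(13)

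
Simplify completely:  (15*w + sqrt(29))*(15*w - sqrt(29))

225*w^2 - 29

(15*w)^2 - (sqrt(29))^2 = 225*w^2 - 29.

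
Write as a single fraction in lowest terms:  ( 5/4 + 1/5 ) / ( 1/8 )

58/5

Numerator: 5/4 + 1/5 = 29/20
Denominator: 1/8 = 1/8
Divide: (29/20) · (8) = 58/5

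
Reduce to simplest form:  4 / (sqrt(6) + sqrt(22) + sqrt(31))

Group as (sqrt(6) + sqrt(22)) + sqrt(31); multiply by (sqrt(6) + sqrt(22)) - sqrt(31), then rationalise the remaining surd.

(-16*sqrt(1023) - 12*sqrt(31) + 60*sqrt(22) + 188*sqrt(6))/519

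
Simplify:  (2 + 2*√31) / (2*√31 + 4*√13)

(-31 - √31 + 2*√13 + 2*√403)/21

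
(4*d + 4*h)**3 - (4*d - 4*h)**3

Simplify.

128*h*(3*d**2 + h**2)

Binomially expand both and collect terms in (4*d), (4*h).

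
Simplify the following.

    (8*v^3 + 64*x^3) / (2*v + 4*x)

4*v^2 - 8*v*x + 16*x^2

Apply the sum-of-cubes factorisation and cancel (2*v + 4*x).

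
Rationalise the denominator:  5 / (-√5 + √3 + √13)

(-11*√5 - 5*√13 + 15*√3 + 2*√195)/7

Group as (√3 + √13) - √5; multiply by (√3 + √13) + √5, then rationalise the remaining surd.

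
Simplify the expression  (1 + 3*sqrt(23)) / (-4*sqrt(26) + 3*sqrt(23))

Multiply numerator and denominator by 3*sqrt(23) + 4*sqrt(26).
Denominator becomes -209; numerator becomes 3*sqrt(23) + 4*sqrt(26) + 207 + 12*sqrt(598).

(-12*sqrt(598) - 207 - 4*sqrt(26) - 3*sqrt(23))/209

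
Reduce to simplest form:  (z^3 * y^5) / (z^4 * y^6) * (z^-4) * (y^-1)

1/(y^2*z^5)

Quotient: (z^-1) * (y^-1)
Multiply by (z^-4) * (y^-1): add exponents.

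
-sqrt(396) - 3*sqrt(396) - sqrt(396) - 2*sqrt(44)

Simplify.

-34*sqrt(11)

sqrt(396) = 6*sqrt(11); 3*sqrt(396) = 18*sqrt(11); sqrt(396) = 6*sqrt(11); 2*sqrt(44) = 4*sqrt(11)
Combine: (-6 - 18 - 6 - 4)·sqrt(11) = -34*sqrt(11)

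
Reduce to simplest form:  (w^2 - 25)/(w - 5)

Factor: w^2 - 25 = (w - 5)*(w + 5)
Cancel the common factor (w - 5).

w + 5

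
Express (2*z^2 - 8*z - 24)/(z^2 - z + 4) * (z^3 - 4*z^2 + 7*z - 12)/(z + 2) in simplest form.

2*z^2 - 18*z + 36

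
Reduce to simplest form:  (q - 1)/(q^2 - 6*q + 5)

Factor: q^2 - 6*q + 5 = (q - 5)*(q - 1)
Cancel the common factor (q - 1).

1/(q - 5)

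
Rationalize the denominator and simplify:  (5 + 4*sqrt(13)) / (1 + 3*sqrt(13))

Multiply numerator and denominator by -3*sqrt(13) + 1.
Denominator becomes -116; numerator becomes -151 - 11*sqrt(13).

(11*sqrt(13) + 151)/116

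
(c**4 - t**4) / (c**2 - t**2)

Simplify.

c**2 + t**2

Difference of fourth powers: factor out (c**2 - t**2).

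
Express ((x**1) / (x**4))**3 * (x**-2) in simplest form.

x**(-11)

Inside the bracket: (x**-3)
Raise to the power 3: (x**-9)
Multiply by (x**-2): add exponents.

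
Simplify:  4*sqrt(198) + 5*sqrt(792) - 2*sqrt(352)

34*sqrt(22)

4*sqrt(198) = 12*sqrt(22); 5*sqrt(792) = 30*sqrt(22); 2*sqrt(352) = 8*sqrt(22)
Combine: (12 + 30 - 8)·sqrt(22) = 34*sqrt(22)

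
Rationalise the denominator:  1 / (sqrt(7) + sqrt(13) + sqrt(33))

(-2*sqrt(3003) - 13*sqrt(33) + 27*sqrt(13) + 39*sqrt(7))/195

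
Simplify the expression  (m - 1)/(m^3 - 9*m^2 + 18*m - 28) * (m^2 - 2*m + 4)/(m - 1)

1/(m - 7)

Factor: m^3 - 9*m^2 + 18*m - 28 = (m - 7)*(m^2 - 2*m + 4)
Cancel the common factors (m^2 - 2*m + 4), (m - 1).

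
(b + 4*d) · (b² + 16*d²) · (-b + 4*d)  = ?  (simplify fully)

-b⁴ + 256*d⁴

Telescope via difference of squares: ((4*d)+b)((4*d)-b) = -b² + 16*d², then repeat with the next factor.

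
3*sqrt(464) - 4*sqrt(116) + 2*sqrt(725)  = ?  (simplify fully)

14*sqrt(29)

3*sqrt(464) = 12*sqrt(29); 4*sqrt(116) = 8*sqrt(29); 2*sqrt(725) = 10*sqrt(29)
Combine: (12 - 8 + 10)·sqrt(29) = 14*sqrt(29)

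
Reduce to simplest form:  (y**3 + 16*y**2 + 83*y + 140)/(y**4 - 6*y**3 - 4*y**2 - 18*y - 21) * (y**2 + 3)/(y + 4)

Factor: y**3 + 16*y**2 + 83*y + 140 = (y + 7)*(y + 5)*(y + 4);  y**4 - 6*y**3 - 4*y**2 - 18*y - 21 = (y**2 + 3)*(y + 1)*(y - 7)
Cancel the common factors (y**2 + 3), (y + 4).

(y**2 + 12*y + 35)/(y**2 - 6*y - 7)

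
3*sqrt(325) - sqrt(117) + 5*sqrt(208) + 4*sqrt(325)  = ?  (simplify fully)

52*sqrt(13)

3*sqrt(325) = 15*sqrt(13); sqrt(117) = 3*sqrt(13); 5*sqrt(208) = 20*sqrt(13); 4*sqrt(325) = 20*sqrt(13)
Combine: (15 - 3 + 20 + 20)·sqrt(13) = 52*sqrt(13)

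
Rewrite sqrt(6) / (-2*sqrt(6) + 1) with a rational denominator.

(-12 - sqrt(6))/23

Multiply numerator and denominator by 1 + 2*sqrt(6).
Denominator becomes -23; numerator becomes sqrt(6) + 12.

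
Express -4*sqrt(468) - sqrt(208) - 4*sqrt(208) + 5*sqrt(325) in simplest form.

-19*sqrt(13)

4*sqrt(468) = 24*sqrt(13); sqrt(208) = 4*sqrt(13); 4*sqrt(208) = 16*sqrt(13); 5*sqrt(325) = 25*sqrt(13)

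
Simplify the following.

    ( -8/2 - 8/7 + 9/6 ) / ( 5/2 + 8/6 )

Numerator: -8/2 - 8/7 + 9/6 = -51/14
Denominator: 5/2 + 8/6 = 23/6
Divide: (-51/14) · (6/23) = -153/161

-153/161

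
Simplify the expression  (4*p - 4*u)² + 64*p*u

16*(p + u)²

Expanding gives 16*p² + 32*p*u + 16*u², a perfect square.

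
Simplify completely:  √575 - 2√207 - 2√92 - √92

√575 = 5*√23; 2√207 = 6*√23; 2√92 = 4*√23; √92 = 2*√23
Combine: (5 - 6 - 4 - 2)·√23 = -7*√23

-7*√23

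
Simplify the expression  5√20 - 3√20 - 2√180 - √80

-12*√5

5√20 = 10*√5; 3√20 = 6*√5; 2√180 = 12*√5; √80 = 4*√5
Combine: (10 - 6 - 12 - 4)·√5 = -12*√5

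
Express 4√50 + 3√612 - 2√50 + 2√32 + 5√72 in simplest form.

4√50 = 20*√2; 3√612 = 18*√17; 2√50 = 10*√2; 2√32 = 8*√2; 5√72 = 30*√2

48*√2 + 18*√17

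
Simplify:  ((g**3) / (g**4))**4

g**(-4)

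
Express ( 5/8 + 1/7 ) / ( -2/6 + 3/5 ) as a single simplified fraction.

Numerator: 5/8 + 1/7 = 43/56
Denominator: -2/6 + 3/5 = 4/15
Divide: (43/56) · (15/4) = 645/224

645/224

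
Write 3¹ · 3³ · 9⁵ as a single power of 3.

3^14

3¹ = 3^1; 3³ = 3^3; 9⁵ = 3^10
Combine exponents: 3^14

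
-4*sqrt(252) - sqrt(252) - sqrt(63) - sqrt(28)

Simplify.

4*sqrt(252) = 24*sqrt(7); sqrt(252) = 6*sqrt(7); sqrt(63) = 3*sqrt(7); sqrt(28) = 2*sqrt(7)
Combine: (-24 - 6 - 3 - 2)·sqrt(7) = -35*sqrt(7)

-35*sqrt(7)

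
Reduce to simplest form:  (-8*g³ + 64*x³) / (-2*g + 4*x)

(4*x)^3 - (2*g)^3 = (-2*g + 4*x)(4*g² + 8*g*x + 16*x²).

4*g² + 8*g*x + 16*x²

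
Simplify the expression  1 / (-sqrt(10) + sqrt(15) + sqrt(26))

Group as (sqrt(15) + sqrt(26)) - sqrt(10); multiply by (sqrt(15) + sqrt(26)) + sqrt(10), then rationalise the remaining surd.

(-31*sqrt(10) - sqrt(26) + 21*sqrt(15) + 20*sqrt(39))/599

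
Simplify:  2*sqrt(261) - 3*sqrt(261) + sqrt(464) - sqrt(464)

2*sqrt(261) = 6*sqrt(29); 3*sqrt(261) = 9*sqrt(29); sqrt(464) = 4*sqrt(29); sqrt(464) = 4*sqrt(29)
Combine: (6 - 9 + 4 - 4)·sqrt(29) = -3*sqrt(29)

-3*sqrt(29)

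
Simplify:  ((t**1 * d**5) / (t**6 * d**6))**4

Inside the bracket: (t**-5) * (d**-1)
Raise to the power 4: (t**-20) * (d**-4)

1/(d**4*t**20)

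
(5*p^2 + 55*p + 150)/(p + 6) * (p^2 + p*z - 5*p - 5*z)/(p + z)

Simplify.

Factor: 5*p^2 + 55*p + 150 = 5*(p + 5)*(p + 6);  p^2 + p*z - 5*p - 5*z = (p + z)*(p - 5)
Cancel the common factors (p + z), (p + 6).

5*p^2 - 125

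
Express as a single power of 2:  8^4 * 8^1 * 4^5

2^25

8^4 = 2^12; 8^1 = 2^3; 4^5 = 2^10
Combine exponents: 2^25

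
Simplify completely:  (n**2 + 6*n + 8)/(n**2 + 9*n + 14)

Factor: n**2 + 6*n + 8 = (n + 4)*(n + 2);  n**2 + 9*n + 14 = (n + 2)*(n + 7)
Cancel the common factor (n + 2).

(n + 4)/(n + 7)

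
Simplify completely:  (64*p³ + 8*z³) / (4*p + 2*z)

16*p² - 8*p*z + 4*z²

(4*p)^3 + (2*z)^3 = (4*p + 2*z)(16*p² - 8*p*z + 4*z²).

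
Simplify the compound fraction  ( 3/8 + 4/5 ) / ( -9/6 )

Numerator: 3/8 + 4/5 = 47/40
Denominator: -9/6 = -3/2
Divide: (47/40) · (-2/3) = -47/60

-47/60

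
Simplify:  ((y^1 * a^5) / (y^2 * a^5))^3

y^(-3)

Inside the bracket: (y^-1)
Raise to the power 3: (y^-3)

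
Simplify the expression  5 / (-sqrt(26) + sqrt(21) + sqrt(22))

(-85*sqrt(26) + 125*sqrt(22) + 135*sqrt(21) + 20*sqrt(3003))/1559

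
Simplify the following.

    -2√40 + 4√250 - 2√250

6*√10

2√40 = 4*√10; 4√250 = 20*√10; 2√250 = 10*√10
Combine: (-4 + 20 - 10)·√10 = 6*√10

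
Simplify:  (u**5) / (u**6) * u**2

Quotient: (u**-1)
Multiply by u**2: add exponents.

u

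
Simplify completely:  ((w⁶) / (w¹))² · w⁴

w^14

Inside the bracket: w⁵
Raise to the power 2: w^10
Multiply by w⁴: add exponents.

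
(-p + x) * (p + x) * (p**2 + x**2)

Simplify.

-p**4 + x**4

Telescope via difference of squares: (x+p)(x-p) = -p**2 + x**2, then repeat with the next factor.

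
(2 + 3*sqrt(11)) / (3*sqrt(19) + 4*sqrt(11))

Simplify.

(-9*sqrt(209) - 6*sqrt(19) + 8*sqrt(11) + 132)/5

Multiply numerator and denominator by -3*sqrt(19) + 4*sqrt(11).
Denominator becomes 5; numerator becomes -9*sqrt(209) - 6*sqrt(19) + 8*sqrt(11) + 132.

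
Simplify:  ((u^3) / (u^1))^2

u^4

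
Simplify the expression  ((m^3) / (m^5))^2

m^(-4)

Inside the bracket: (m^-2)
Raise to the power 2: (m^-4)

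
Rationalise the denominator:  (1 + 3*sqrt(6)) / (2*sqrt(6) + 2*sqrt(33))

Multiply numerator and denominator by -2*sqrt(33) + 2*sqrt(6).
Denominator becomes -108; numerator becomes -18*sqrt(22) - 2*sqrt(33) + 2*sqrt(6) + 36.

(-18 - sqrt(6) + sqrt(33) + 9*sqrt(22))/54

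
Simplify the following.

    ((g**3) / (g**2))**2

Inside the bracket: g**1
Raise to the power 2: g**2

g**2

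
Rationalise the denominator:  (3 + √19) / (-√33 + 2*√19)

Multiply numerator and denominator by √33 + 2*√19.
Denominator becomes 43; numerator becomes 3*√33 + √627 + 6*√19 + 38.

(3*√33 + √627 + 6*√19 + 38)/43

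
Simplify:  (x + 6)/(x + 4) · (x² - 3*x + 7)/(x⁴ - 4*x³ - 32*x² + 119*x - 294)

1/(x² - 3*x - 28)

Factor: x⁴ - 4*x³ - 32*x² + 119*x - 294 = (x + 6)·(x² - 3*x + 7)·(x - 7)
Cancel the common factors (x² - 3*x + 7), (x + 6).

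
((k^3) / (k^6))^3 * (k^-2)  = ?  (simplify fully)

Inside the bracket: (k^-3)
Raise to the power 3: (k^-9)
Multiply by (k^-2): add exponents.

k^(-11)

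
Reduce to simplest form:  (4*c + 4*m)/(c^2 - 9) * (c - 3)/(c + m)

4/(c + 3)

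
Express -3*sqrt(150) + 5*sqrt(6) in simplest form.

3*sqrt(150) = 15*sqrt(6); 5*sqrt(6) = 5*sqrt(6)
Combine: (-15 + 5)·sqrt(6) = -10*sqrt(6)

-10*sqrt(6)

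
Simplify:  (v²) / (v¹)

Quotient: v¹

v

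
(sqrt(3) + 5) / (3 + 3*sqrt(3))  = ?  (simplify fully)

(-1 + 2*sqrt(3))/3

Multiply numerator and denominator by -3*sqrt(3) + 3.
Denominator becomes -18; numerator becomes -12*sqrt(3) + 6.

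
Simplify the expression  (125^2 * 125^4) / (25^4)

5^10

125^2 = 5^6; 125^4 = 5^12; 25^4 = 5^8
Combine exponents: 5^10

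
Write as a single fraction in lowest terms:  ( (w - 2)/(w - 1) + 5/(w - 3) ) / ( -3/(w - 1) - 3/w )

Numerator: (w - 2)/(w - 1) + 5/(w - 3) = (w² + 1)/(w² - 4*w + 3)
Denominator: -3/(w - 1) - 3/w = (-6*w + 3)/(w² - w)
Divide: ((w² + 1)/(w² - 4*w + 3)) · ((w² - w)/(-6*w + 3)) = (-w³ - w)/(6*w² - 21*w + 9)

(-w³ - w)/(6*w² - 21*w + 9)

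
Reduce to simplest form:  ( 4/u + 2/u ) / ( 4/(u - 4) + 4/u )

(3*u - 12)/(4*u - 8)

Numerator: 4/u + 2/u = 6/u
Denominator: 4/(u - 4) + 4/u = (8*u - 16)/(u^2 - 4*u)
Divide: (6/u) · ((u^2 - 4*u)/(8*u - 16)) = (3*u - 12)/(4*u - 8)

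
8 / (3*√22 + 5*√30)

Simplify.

(-3*√22 + 5*√30)/69

Multiply numerator and denominator by -5*√30 + 3*√22.
Denominator becomes -552; numerator becomes -40*√30 + 24*√22.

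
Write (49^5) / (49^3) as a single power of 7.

49^5 = 7^10; 49^3 = 7^6
Combine exponents: 7^4

7^4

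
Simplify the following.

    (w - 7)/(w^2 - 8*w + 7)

1/(w - 1)

Factor: w^2 - 8*w + 7 = (w - 7)*(w - 1)
Cancel the common factor (w - 7).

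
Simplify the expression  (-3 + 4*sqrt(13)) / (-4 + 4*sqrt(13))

Multiply numerator and denominator by -4*sqrt(13) - 4.
Denominator becomes -192; numerator becomes -196 - 4*sqrt(13).

(sqrt(13) + 49)/48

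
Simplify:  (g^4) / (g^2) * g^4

g^6

Quotient: g^2
Multiply by g^4: add exponents.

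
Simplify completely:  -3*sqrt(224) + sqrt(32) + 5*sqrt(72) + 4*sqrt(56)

-4*sqrt(14) + 34*sqrt(2)

3*sqrt(224) = 12*sqrt(14); sqrt(32) = 4*sqrt(2); 5*sqrt(72) = 30*sqrt(2); 4*sqrt(56) = 8*sqrt(14)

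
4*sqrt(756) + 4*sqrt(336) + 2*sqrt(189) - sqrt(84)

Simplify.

44*sqrt(21)

4*sqrt(756) = 24*sqrt(21); 4*sqrt(336) = 16*sqrt(21); 2*sqrt(189) = 6*sqrt(21); sqrt(84) = 2*sqrt(21)
Combine: (24 + 16 + 6 - 2)·sqrt(21) = 44*sqrt(21)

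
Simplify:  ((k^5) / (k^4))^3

k^3

Inside the bracket: k^1
Raise to the power 3: k^3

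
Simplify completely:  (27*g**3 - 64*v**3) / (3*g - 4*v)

(3*g)**3 - (4*v)**3 = (3*g - 4*v)(9*g**2 + 12*g*v + 16*v**2).

9*g**2 + 12*g*v + 16*v**2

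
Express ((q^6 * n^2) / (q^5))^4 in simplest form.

n^8*q^4

Inside the bracket: q^1 * n^2
Raise to the power 4: q^4 * n^8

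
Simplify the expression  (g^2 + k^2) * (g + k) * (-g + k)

Pair the conjugate factors: (k+g)(k-g) = -g^2 + k^2, then repeat with the next factor.

-g^4 + k^4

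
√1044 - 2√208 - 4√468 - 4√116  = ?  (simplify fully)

√1044 = 6*√29; 2√208 = 8*√13; 4√468 = 24*√13; 4√116 = 8*√29

-32*√13 - 2*√29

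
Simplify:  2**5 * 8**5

2**20

2**5 = 2**5; 8**5 = 2**15
Combine exponents: 2**20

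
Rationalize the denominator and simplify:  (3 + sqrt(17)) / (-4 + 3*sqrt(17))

Multiply numerator and denominator by -3*sqrt(17) - 4.
Denominator becomes -137; numerator becomes -63 - 13*sqrt(17).

(13*sqrt(17) + 63)/137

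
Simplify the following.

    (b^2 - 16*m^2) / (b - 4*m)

b^2 - 16*m^2 factors as (b - 4*m)*(b + 4*m).

b + 4*m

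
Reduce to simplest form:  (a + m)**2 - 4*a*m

Expanding gives a**2 - 2*a*m + m**2, a perfect square.

(a - m)**2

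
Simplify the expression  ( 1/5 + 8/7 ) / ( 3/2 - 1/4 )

Numerator: 1/5 + 8/7 = 47/35
Denominator: 3/2 - 1/4 = 5/4
Divide: (47/35) · (4/5) = 188/175

188/175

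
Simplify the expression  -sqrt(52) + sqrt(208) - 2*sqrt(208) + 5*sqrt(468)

24*sqrt(13)

sqrt(52) = 2*sqrt(13); sqrt(208) = 4*sqrt(13); 2*sqrt(208) = 8*sqrt(13); 5*sqrt(468) = 30*sqrt(13)
Combine: (-2 + 4 - 8 + 30)·sqrt(13) = 24*sqrt(13)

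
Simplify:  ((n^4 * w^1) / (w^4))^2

Inside the bracket: n^4 * (w^-3)
Raise to the power 2: n^8 * (w^-6)

n^8/w^6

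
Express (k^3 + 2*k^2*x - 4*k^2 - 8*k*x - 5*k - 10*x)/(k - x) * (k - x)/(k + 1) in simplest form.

k^2 + 2*k*x - 5*k - 10*x

Factor: k^3 + 2*k^2*x - 4*k^2 - 8*k*x - 5*k - 10*x = (k + 2*x)*(k - 5)*(k + 1)
Cancel the common factors (k - x), (k + 1).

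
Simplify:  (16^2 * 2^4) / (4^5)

2^2

16^2 = 2^8; 2^4 = 2^4; 4^5 = 2^10
Combine exponents: 2^2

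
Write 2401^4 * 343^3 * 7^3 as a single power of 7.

2401^4 = 7^16; 343^3 = 7^9; 7^3 = 7^3
Combine exponents: 7^28

7^28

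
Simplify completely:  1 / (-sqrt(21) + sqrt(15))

Multiply numerator and denominator by sqrt(15) + sqrt(21).
Denominator becomes -6; numerator becomes sqrt(15) + sqrt(21).

(-sqrt(21) - sqrt(15))/6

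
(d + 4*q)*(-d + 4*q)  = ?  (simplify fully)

-d^2 + 16*q^2

Difference of squares with P = 4*q, Q = d.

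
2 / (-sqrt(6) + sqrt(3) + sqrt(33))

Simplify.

(-6*sqrt(3) - sqrt(66) + 5*sqrt(6) + 4*sqrt(33))/42

Group as (sqrt(3) + sqrt(33)) - sqrt(6); multiply by (sqrt(3) + sqrt(33)) + sqrt(6), then rationalise the remaining surd.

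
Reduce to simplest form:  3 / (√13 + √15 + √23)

(-6*√4485 + 15*√23 + 63*√15 + 75*√13)/755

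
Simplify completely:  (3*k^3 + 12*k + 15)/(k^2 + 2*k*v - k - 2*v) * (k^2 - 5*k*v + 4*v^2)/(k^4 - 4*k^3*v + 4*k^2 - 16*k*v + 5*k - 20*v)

Factor: 3*k^3 + 12*k + 15 = 3*(k^2 - k + 5)*(k + 1);  k^2 + 2*k*v - k - 2*v = (k + 2*v)*(k - 1);  k^2 - 5*k*v + 4*v^2 = (k - v)*(k - 4*v);  k^4 - 4*k^3*v + 4*k^2 - 16*k*v + 5*k - 20*v = (k + 1)*(k^2 - k + 5)*(k - 4*v)
Cancel the common factors (k^2 - k + 5), (k - 4*v), (k + 1).

(3*k - 3*v)/(k^2 + 2*k*v - k - 2*v)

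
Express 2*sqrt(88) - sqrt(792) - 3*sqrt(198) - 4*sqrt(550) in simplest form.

2*sqrt(88) = 4*sqrt(22); sqrt(792) = 6*sqrt(22); 3*sqrt(198) = 9*sqrt(22); 4*sqrt(550) = 20*sqrt(22)
Combine: (4 - 6 - 9 - 20)·sqrt(22) = -31*sqrt(22)

-31*sqrt(22)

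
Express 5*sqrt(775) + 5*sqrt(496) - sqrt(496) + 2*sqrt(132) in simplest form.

4*sqrt(33) + 41*sqrt(31)

5*sqrt(775) = 25*sqrt(31); 5*sqrt(496) = 20*sqrt(31); sqrt(496) = 4*sqrt(31); 2*sqrt(132) = 4*sqrt(33)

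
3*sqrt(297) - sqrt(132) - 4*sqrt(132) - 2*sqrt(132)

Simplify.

3*sqrt(297) = 9*sqrt(33); sqrt(132) = 2*sqrt(33); 4*sqrt(132) = 8*sqrt(33); 2*sqrt(132) = 4*sqrt(33)
Combine: (9 - 2 - 8 - 4)·sqrt(33) = -5*sqrt(33)

-5*sqrt(33)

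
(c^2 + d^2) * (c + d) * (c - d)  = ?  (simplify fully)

c^4 - d^4

Telescope via difference of squares: (c+d)(c-d) = c^2 - d^2, then repeat with the next factor.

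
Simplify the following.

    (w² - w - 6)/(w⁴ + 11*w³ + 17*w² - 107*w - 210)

Factor: w² - w - 6 = (w - 3)·(w + 2);  w⁴ + 11*w³ + 17*w² - 107*w - 210 = (w + 7)·(w - 3)·(w + 5)·(w + 2)
Cancel the common factors (w - 3), (w + 2).

1/(w² + 12*w + 35)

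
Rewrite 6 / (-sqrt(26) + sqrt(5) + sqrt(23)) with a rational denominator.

(-sqrt(26) + 4*sqrt(23) + 22*sqrt(5) + sqrt(2990))/38

Group as (sqrt(5) + sqrt(23)) - sqrt(26); multiply by (sqrt(5) + sqrt(23)) + sqrt(26), then rationalise the remaining surd.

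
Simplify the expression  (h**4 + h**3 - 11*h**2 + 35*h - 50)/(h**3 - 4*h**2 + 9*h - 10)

Factor: h**4 + h**3 - 11*h**2 + 35*h - 50 = (h**2 - 2*h + 5)*(h + 5)*(h - 2);  h**3 - 4*h**2 + 9*h - 10 = (h - 2)*(h**2 - 2*h + 5)
Cancel the common factors (h**2 - 2*h + 5), (h - 2).

h + 5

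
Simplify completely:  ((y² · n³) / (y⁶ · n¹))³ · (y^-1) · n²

Inside the bracket: (y^-4) · n²
Raise to the power 3: (y^-12) · n⁶
Multiply by (y^-1) · n²: add exponents.

n⁸/y^13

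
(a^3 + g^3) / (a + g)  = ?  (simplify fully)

a^2 - a*g + g^2

Apply the sum-of-cubes factorisation and cancel (a + g).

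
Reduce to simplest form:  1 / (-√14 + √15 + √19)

(-10*√14 + 5*√19 + 9*√15 + √3990)/370

Group as (√15 + √19) - √14; multiply by (√15 + √19) + √14, then rationalise the remaining surd.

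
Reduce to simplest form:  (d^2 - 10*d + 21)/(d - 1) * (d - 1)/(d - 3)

d - 7

Factor: d^2 - 10*d + 21 = (d - 7)*(d - 3)
Cancel the common factors (d - 3), (d - 1).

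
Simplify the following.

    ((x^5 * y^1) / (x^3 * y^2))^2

x^4/y^2

Inside the bracket: x^2 * (y^-1)
Raise to the power 2: x^4 * (y^-2)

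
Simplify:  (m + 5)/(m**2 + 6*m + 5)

Factor: m**2 + 6*m + 5 = (m + 1)*(m + 5)
Cancel the common factor (m + 5).

1/(m + 1)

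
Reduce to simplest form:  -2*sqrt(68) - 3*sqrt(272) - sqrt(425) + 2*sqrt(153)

2*sqrt(68) = 4*sqrt(17); 3*sqrt(272) = 12*sqrt(17); sqrt(425) = 5*sqrt(17); 2*sqrt(153) = 6*sqrt(17)
Combine: (-4 - 12 - 5 + 6)·sqrt(17) = -15*sqrt(17)

-15*sqrt(17)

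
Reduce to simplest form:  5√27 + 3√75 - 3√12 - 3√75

9*√3

5√27 = 15*√3; 3√75 = 15*√3; 3√12 = 6*√3; 3√75 = 15*√3
Combine: (15 + 15 - 6 - 15)·√3 = 9*√3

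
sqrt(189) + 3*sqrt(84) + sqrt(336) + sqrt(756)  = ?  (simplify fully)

19*sqrt(21)

sqrt(189) = 3*sqrt(21); 3*sqrt(84) = 6*sqrt(21); sqrt(336) = 4*sqrt(21); sqrt(756) = 6*sqrt(21)
Combine: (3 + 6 + 4 + 6)·sqrt(21) = 19*sqrt(21)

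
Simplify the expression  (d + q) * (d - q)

(d+q)(d-q) = d^2 - q^2.

d^2 - q^2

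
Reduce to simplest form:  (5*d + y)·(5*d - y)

Difference of squares with P = 5*d, Q = y.

25*d² - y²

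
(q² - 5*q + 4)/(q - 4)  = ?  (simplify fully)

q - 1

Factor: q² - 5*q + 4 = (q - 4)·(q - 1)
Cancel the common factor (q - 4).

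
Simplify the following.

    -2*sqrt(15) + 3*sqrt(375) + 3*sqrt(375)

28*sqrt(15)

2*sqrt(15) = 2*sqrt(15); 3*sqrt(375) = 15*sqrt(15); 3*sqrt(375) = 15*sqrt(15)
Combine: (-2 + 15 + 15)·sqrt(15) = 28*sqrt(15)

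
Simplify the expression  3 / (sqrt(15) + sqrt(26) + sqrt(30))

Group as (sqrt(15) + sqrt(30)) + sqrt(26); multiply by (sqrt(15) + sqrt(30)) - sqrt(26), then rationalise the remaining surd.

(-180*sqrt(13) + 33*sqrt(30) + 57*sqrt(26) + 123*sqrt(15))/1439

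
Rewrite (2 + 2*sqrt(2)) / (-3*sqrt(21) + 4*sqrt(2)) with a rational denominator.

Multiply numerator and denominator by 4*sqrt(2) + 3*sqrt(21).
Denominator becomes -157; numerator becomes 8*sqrt(2) + 16 + 6*sqrt(21) + 6*sqrt(42).

(-6*sqrt(42) - 6*sqrt(21) - 16 - 8*sqrt(2))/157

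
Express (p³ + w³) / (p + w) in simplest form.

p² - p*w + w²

Factor as (a+b)(a^2-ab+b^2) with a=w, b=p.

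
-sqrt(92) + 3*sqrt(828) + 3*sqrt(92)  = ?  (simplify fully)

sqrt(92) = 2*sqrt(23); 3*sqrt(828) = 18*sqrt(23); 3*sqrt(92) = 6*sqrt(23)
Combine: (-2 + 18 + 6)·sqrt(23) = 22*sqrt(23)

22*sqrt(23)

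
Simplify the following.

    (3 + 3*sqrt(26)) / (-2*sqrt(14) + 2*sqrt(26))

Multiply numerator and denominator by 2*sqrt(14) + 2*sqrt(26).
Denominator becomes 48; numerator becomes 6*sqrt(14) + 6*sqrt(26) + 12*sqrt(91) + 156.

(sqrt(14) + sqrt(26) + 2*sqrt(91) + 26)/8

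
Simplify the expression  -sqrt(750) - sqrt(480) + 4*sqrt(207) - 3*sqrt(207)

-9*sqrt(30) + 3*sqrt(23)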